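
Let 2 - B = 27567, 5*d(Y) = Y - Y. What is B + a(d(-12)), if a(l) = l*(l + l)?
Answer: -27565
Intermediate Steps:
d(Y) = 0 (d(Y) = (Y - Y)/5 = (1/5)*0 = 0)
a(l) = 2*l**2 (a(l) = l*(2*l) = 2*l**2)
B = -27565 (B = 2 - 1*27567 = 2 - 27567 = -27565)
B + a(d(-12)) = -27565 + 2*0**2 = -27565 + 2*0 = -27565 + 0 = -27565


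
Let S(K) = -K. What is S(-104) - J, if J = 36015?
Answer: -35911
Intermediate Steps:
S(-104) - J = -1*(-104) - 1*36015 = 104 - 36015 = -35911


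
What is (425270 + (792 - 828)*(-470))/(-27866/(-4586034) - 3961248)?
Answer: -144849883890/1297601284469 ≈ -0.11163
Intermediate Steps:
(425270 + (792 - 828)*(-470))/(-27866/(-4586034) - 3961248) = (425270 - 36*(-470))/(-27866*(-1/4586034) - 3961248) = (425270 + 16920)/(13933/2293017 - 3961248) = 442190/(-9083208991283/2293017) = 442190*(-2293017/9083208991283) = -144849883890/1297601284469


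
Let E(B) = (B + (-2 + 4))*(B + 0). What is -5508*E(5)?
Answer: -192780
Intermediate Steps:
E(B) = B*(2 + B) (E(B) = (B + 2)*B = (2 + B)*B = B*(2 + B))
-5508*E(5) = -27540*(2 + 5) = -27540*7 = -5508*35 = -192780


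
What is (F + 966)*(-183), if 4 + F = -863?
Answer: -18117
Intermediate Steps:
F = -867 (F = -4 - 863 = -867)
(F + 966)*(-183) = (-867 + 966)*(-183) = 99*(-183) = -18117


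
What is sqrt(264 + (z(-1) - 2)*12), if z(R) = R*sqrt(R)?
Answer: 2*sqrt(60 - 3*I) ≈ 15.497 - 0.38718*I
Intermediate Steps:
z(R) = R**(3/2)
sqrt(264 + (z(-1) - 2)*12) = sqrt(264 + ((-1)**(3/2) - 2)*12) = sqrt(264 + (-I - 2)*12) = sqrt(264 + (-2 - I)*12) = sqrt(264 + (-24 - 12*I)) = sqrt(240 - 12*I)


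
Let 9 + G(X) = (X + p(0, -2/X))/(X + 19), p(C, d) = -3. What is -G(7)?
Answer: 115/13 ≈ 8.8462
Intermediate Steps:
G(X) = -9 + (-3 + X)/(19 + X) (G(X) = -9 + (X - 3)/(X + 19) = -9 + (-3 + X)/(19 + X))
-G(7) = -2*(-87 - 4*7)/(19 + 7) = -2*(-87 - 28)/26 = -2*(-115)/26 = -1*(-115/13) = 115/13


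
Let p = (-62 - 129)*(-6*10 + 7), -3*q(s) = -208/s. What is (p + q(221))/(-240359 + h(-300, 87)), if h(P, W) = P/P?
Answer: -516289/12258258 ≈ -0.042118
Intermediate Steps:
q(s) = 208/(3*s) (q(s) = -(-208)/(3*s) = 208/(3*s))
h(P, W) = 1
p = 10123 (p = -191*(-60 + 7) = -191*(-53) = 10123)
(p + q(221))/(-240359 + h(-300, 87)) = (10123 + (208/3)/221)/(-240359 + 1) = (10123 + (208/3)*(1/221))/(-240358) = (10123 + 16/51)*(-1/240358) = (516289/51)*(-1/240358) = -516289/12258258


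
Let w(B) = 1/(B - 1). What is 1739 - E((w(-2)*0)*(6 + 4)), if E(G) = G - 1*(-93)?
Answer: 1646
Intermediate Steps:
w(B) = 1/(-1 + B)
E(G) = 93 + G (E(G) = G + 93 = 93 + G)
1739 - E((w(-2)*0)*(6 + 4)) = 1739 - (93 + (0/(-1 - 2))*(6 + 4)) = 1739 - (93 + (0/(-3))*10) = 1739 - (93 - 1/3*0*10) = 1739 - (93 + 0*10) = 1739 - (93 + 0) = 1739 - 1*93 = 1739 - 93 = 1646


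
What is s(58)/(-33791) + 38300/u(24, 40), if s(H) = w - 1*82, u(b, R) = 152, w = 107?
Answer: 323547875/1284058 ≈ 251.97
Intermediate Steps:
s(H) = 25 (s(H) = 107 - 1*82 = 107 - 82 = 25)
s(58)/(-33791) + 38300/u(24, 40) = 25/(-33791) + 38300/152 = 25*(-1/33791) + 38300*(1/152) = -25/33791 + 9575/38 = 323547875/1284058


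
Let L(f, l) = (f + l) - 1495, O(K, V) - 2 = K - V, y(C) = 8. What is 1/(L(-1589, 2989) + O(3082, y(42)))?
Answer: 1/2981 ≈ 0.00033546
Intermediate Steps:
O(K, V) = 2 + K - V (O(K, V) = 2 + (K - V) = 2 + K - V)
L(f, l) = -1495 + f + l
1/(L(-1589, 2989) + O(3082, y(42))) = 1/((-1495 - 1589 + 2989) + (2 + 3082 - 1*8)) = 1/(-95 + (2 + 3082 - 8)) = 1/(-95 + 3076) = 1/2981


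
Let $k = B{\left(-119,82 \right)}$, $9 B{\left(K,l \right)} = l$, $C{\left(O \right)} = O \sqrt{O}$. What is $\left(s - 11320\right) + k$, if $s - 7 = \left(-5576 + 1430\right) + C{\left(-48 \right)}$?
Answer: $- \frac{139049}{9} - 192 i \sqrt{3} \approx -15450.0 - 332.55 i$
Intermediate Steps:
$C{\left(O \right)} = O^{\frac{3}{2}}$
$s = -4139 - 192 i \sqrt{3}$ ($s = 7 + \left(\left(-5576 + 1430\right) + \left(-48\right)^{\frac{3}{2}}\right) = 7 - \left(4146 + 192 i \sqrt{3}\right) = -4139 - 192 i \sqrt{3} \approx -4139.0 - 332.55 i$)
$B{\left(K,l \right)} = \frac{l}{9}$
$k = \frac{82}{9}$ ($k = \frac{1}{9} \cdot 82 = \frac{82}{9} \approx 9.1111$)
$\left(s - 11320\right) + k = \left(\left(-4139 - 192 i \sqrt{3}\right) - 11320\right) + \frac{82}{9} = \left(-15459 - 192 i \sqrt{3}\right) + \frac{82}{9} = - \frac{139049}{9} - 192 i \sqrt{3}$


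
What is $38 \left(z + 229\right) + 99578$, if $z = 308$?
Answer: $119984$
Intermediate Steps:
$38 \left(z + 229\right) + 99578 = 38 \left(308 + 229\right) + 99578 = 38 \cdot 537 + 99578 = 20406 + 99578 = 119984$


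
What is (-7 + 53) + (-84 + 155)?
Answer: 117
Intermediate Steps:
(-7 + 53) + (-84 + 155) = 46 + 71 = 117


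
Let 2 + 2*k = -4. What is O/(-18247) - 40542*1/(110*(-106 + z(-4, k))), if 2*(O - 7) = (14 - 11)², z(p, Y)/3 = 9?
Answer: 739669939/158566430 ≈ 4.6647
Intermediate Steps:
k = -3 (k = -1 + (½)*(-4) = -1 - 2 = -3)
z(p, Y) = 27 (z(p, Y) = 3*9 = 27)
O = 23/2 (O = 7 + (14 - 11)²/2 = 7 + (½)*3² = 7 + (½)*9 = 7 + 9/2 = 23/2 ≈ 11.500)
O/(-18247) - 40542*1/(110*(-106 + z(-4, k))) = (23/2)/(-18247) - 40542*1/(110*(-106 + 27)) = (23/2)*(-1/18247) - 40542/(110*(-79)) = -23/36494 - 40542/(-8690) = -23/36494 - 40542*(-1/8690) = -23/36494 + 20271/4345 = 739669939/158566430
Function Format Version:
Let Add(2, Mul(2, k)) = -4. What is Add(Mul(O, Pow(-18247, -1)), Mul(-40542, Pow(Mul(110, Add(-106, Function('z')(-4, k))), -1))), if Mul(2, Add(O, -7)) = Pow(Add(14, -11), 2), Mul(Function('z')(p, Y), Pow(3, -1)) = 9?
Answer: Rational(739669939, 158566430) ≈ 4.6647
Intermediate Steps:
k = -3 (k = Add(-1, Mul(Rational(1, 2), -4)) = Add(-1, -2) = -3)
Function('z')(p, Y) = 27 (Function('z')(p, Y) = Mul(3, 9) = 27)
O = Rational(23, 2) (O = Add(7, Mul(Rational(1, 2), Pow(Add(14, -11), 2))) = Add(7, Mul(Rational(1, 2), Pow(3, 2))) = Add(7, Mul(Rational(1, 2), 9)) = Add(7, Rational(9, 2)) = Rational(23, 2) ≈ 11.500)
Add(Mul(O, Pow(-18247, -1)), Mul(-40542, Pow(Mul(110, Add(-106, Function('z')(-4, k))), -1))) = Add(Mul(Rational(23, 2), Pow(-18247, -1)), Mul(-40542, Pow(Mul(110, Add(-106, 27)), -1))) = Add(Mul(Rational(23, 2), Rational(-1, 18247)), Mul(-40542, Pow(Mul(110, -79), -1))) = Add(Rational(-23, 36494), Mul(-40542, Pow(-8690, -1))) = Add(Rational(-23, 36494), Mul(-40542, Rational(-1, 8690))) = Add(Rational(-23, 36494), Rational(20271, 4345)) = Rational(739669939, 158566430)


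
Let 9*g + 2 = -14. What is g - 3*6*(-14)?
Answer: 2252/9 ≈ 250.22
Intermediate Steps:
g = -16/9 (g = -2/9 + (⅑)*(-14) = -2/9 - 14/9 = -16/9 ≈ -1.7778)
g - 3*6*(-14) = -16/9 - 3*6*(-14) = -16/9 - 18*(-14) = -16/9 + 252 = 2252/9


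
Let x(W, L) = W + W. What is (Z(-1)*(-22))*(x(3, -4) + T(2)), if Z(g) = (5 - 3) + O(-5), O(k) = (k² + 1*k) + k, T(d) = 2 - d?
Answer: -2244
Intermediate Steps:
x(W, L) = 2*W
O(k) = k² + 2*k (O(k) = (k² + k) + k = (k + k²) + k = k² + 2*k)
Z(g) = 17 (Z(g) = (5 - 3) - 5*(2 - 5) = 2 - 5*(-3) = 2 + 15 = 17)
(Z(-1)*(-22))*(x(3, -4) + T(2)) = (17*(-22))*(2*3 + (2 - 1*2)) = -374*(6 + (2 - 2)) = -374*(6 + 0) = -374*6 = -2244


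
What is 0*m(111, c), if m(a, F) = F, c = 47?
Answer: 0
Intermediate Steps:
0*m(111, c) = 0*47 = 0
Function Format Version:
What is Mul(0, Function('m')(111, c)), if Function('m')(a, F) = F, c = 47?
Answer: 0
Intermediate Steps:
Mul(0, Function('m')(111, c)) = Mul(0, 47) = 0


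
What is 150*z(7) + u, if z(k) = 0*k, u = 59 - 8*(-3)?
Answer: 83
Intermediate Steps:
u = 83 (u = 59 - 1*(-24) = 59 + 24 = 83)
z(k) = 0
150*z(7) + u = 150*0 + 83 = 0 + 83 = 83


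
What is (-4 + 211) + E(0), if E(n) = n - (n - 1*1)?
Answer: 208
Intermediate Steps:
E(n) = 1 (E(n) = n - (n - 1) = n - (-1 + n) = n + (1 - n) = 1)
(-4 + 211) + E(0) = (-4 + 211) + 1 = 207 + 1 = 208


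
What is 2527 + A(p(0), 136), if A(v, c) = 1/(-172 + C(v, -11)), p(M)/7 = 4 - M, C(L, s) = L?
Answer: 363887/144 ≈ 2527.0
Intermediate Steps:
p(M) = 28 - 7*M (p(M) = 7*(4 - M) = 28 - 7*M)
A(v, c) = 1/(-172 + v)
2527 + A(p(0), 136) = 2527 + 1/(-172 + (28 - 7*0)) = 2527 + 1/(-172 + (28 + 0)) = 2527 + 1/(-172 + 28) = 2527 + 1/(-144) = 2527 - 1/144 = 363887/144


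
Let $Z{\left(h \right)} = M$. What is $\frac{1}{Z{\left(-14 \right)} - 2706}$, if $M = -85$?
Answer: $- \frac{1}{2791} \approx -0.00035829$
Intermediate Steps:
$Z{\left(h \right)} = -85$
$\frac{1}{Z{\left(-14 \right)} - 2706} = \frac{1}{-85 - 2706} = \frac{1}{-2791} = - \frac{1}{2791}$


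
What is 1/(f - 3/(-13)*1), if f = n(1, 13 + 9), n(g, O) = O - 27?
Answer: -13/62 ≈ -0.20968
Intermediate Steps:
n(g, O) = -27 + O
f = -5 (f = -27 + (13 + 9) = -27 + 22 = -5)
1/(f - 3/(-13)*1) = 1/(-5 - 3/(-13)*1) = 1/(-5 - 3*(-1/13)*1) = 1/(-5 + (3/13)*1) = 1/(-5 + 3/13) = 1/(-62/13) = -13/62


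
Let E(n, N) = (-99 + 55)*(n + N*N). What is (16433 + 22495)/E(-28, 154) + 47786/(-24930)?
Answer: -176307239/90221670 ≈ -1.9542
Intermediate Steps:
E(n, N) = -44*n - 44*N² (E(n, N) = -44*(n + N²) = -44*n - 44*N²)
(16433 + 22495)/E(-28, 154) + 47786/(-24930) = (16433 + 22495)/(-44*(-28) - 44*154²) + 47786/(-24930) = 38928/(1232 - 44*23716) + 47786*(-1/24930) = 38928/(1232 - 1043504) - 23893/12465 = 38928/(-1042272) - 23893/12465 = 38928*(-1/1042272) - 23893/12465 = -811/21714 - 23893/12465 = -176307239/90221670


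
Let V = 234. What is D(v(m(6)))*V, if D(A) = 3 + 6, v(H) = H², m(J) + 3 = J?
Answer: 2106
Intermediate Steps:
m(J) = -3 + J
D(A) = 9
D(v(m(6)))*V = 9*234 = 2106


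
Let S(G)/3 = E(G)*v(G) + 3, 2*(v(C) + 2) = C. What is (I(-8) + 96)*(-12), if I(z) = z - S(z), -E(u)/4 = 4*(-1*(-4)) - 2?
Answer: 11148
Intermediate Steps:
v(C) = -2 + C/2
E(u) = -56 (E(u) = -4*(4*(-1*(-4)) - 2) = -4*(4*4 - 2) = -4*(16 - 2) = -4*14 = -56)
S(G) = 345 - 84*G (S(G) = 3*(-56*(-2 + G/2) + 3) = 3*((112 - 28*G) + 3) = 3*(115 - 28*G) = 345 - 84*G)
I(z) = -345 + 85*z (I(z) = z - (345 - 84*z) = z + (-345 + 84*z) = -345 + 85*z)
(I(-8) + 96)*(-12) = ((-345 + 85*(-8)) + 96)*(-12) = ((-345 - 680) + 96)*(-12) = (-1025 + 96)*(-12) = -929*(-12) = 11148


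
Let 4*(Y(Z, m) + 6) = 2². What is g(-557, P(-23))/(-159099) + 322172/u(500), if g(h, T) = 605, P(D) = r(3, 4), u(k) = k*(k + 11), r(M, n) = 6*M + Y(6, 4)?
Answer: 12775666382/10162448625 ≈ 1.2571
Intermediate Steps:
Y(Z, m) = -5 (Y(Z, m) = -6 + (¼)*2² = -6 + (¼)*4 = -6 + 1 = -5)
r(M, n) = -5 + 6*M (r(M, n) = 6*M - 5 = -5 + 6*M)
u(k) = k*(11 + k)
P(D) = 13 (P(D) = -5 + 6*3 = -5 + 18 = 13)
g(-557, P(-23))/(-159099) + 322172/u(500) = 605/(-159099) + 322172/((500*(11 + 500))) = 605*(-1/159099) + 322172/((500*511)) = -605/159099 + 322172/255500 = -605/159099 + 322172*(1/255500) = -605/159099 + 80543/63875 = 12775666382/10162448625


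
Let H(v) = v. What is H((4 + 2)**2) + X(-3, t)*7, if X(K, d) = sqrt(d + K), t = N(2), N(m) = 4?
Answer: 43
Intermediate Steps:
t = 4
X(K, d) = sqrt(K + d)
H((4 + 2)**2) + X(-3, t)*7 = (4 + 2)**2 + sqrt(-3 + 4)*7 = 6**2 + sqrt(1)*7 = 36 + 1*7 = 36 + 7 = 43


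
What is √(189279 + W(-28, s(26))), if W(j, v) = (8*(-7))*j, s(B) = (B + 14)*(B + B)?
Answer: √190847 ≈ 436.86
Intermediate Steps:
s(B) = 2*B*(14 + B) (s(B) = (14 + B)*(2*B) = 2*B*(14 + B))
W(j, v) = -56*j
√(189279 + W(-28, s(26))) = √(189279 - 56*(-28)) = √(189279 + 1568) = √190847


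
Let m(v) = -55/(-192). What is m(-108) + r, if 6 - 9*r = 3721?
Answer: -237595/576 ≈ -412.49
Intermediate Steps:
r = -3715/9 (r = ⅔ - ⅑*3721 = ⅔ - 3721/9 = -3715/9 ≈ -412.78)
m(v) = 55/192 (m(v) = -55*(-1/192) = 55/192)
m(-108) + r = 55/192 - 3715/9 = -237595/576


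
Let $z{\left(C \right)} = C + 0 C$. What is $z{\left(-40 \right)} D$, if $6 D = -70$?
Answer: $\frac{1400}{3} \approx 466.67$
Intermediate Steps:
$z{\left(C \right)} = C$ ($z{\left(C \right)} = C + 0 = C$)
$D = - \frac{35}{3}$ ($D = \frac{1}{6} \left(-70\right) = - \frac{35}{3} \approx -11.667$)
$z{\left(-40 \right)} D = \left(-40\right) \left(- \frac{35}{3}\right) = \frac{1400}{3}$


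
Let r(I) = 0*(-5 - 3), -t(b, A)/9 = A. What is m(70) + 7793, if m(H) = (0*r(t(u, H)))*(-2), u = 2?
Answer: 7793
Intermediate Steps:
t(b, A) = -9*A
r(I) = 0 (r(I) = 0*(-8) = 0)
m(H) = 0 (m(H) = (0*0)*(-2) = 0*(-2) = 0)
m(70) + 7793 = 0 + 7793 = 7793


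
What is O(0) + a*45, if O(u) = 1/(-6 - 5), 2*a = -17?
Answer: -8417/22 ≈ -382.59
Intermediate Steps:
a = -17/2 (a = (½)*(-17) = -17/2 ≈ -8.5000)
O(u) = -1/11 (O(u) = 1/(-11) = -1/11)
O(0) + a*45 = -1/11 - 17/2*45 = -1/11 - 765/2 = -8417/22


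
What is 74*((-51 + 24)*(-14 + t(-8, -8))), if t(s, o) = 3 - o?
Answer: 5994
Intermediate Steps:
74*((-51 + 24)*(-14 + t(-8, -8))) = 74*((-51 + 24)*(-14 + (3 - 1*(-8)))) = 74*(-27*(-14 + (3 + 8))) = 74*(-27*(-14 + 11)) = 74*(-27*(-3)) = 74*81 = 5994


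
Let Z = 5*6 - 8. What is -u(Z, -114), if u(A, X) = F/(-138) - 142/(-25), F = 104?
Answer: -8498/1725 ≈ -4.9264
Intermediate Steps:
Z = 22 (Z = 30 - 8 = 22)
u(A, X) = 8498/1725 (u(A, X) = 104/(-138) - 142/(-25) = 104*(-1/138) - 142*(-1/25) = -52/69 + 142/25 = 8498/1725)
-u(Z, -114) = -1*8498/1725 = -8498/1725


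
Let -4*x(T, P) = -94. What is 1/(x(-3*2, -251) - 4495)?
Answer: -2/8943 ≈ -0.00022364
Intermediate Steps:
x(T, P) = 47/2 (x(T, P) = -1/4*(-94) = 47/2)
1/(x(-3*2, -251) - 4495) = 1/(47/2 - 4495) = 1/(-8943/2) = -2/8943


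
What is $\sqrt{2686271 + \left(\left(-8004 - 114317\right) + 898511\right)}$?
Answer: $\sqrt{3462461} \approx 1860.8$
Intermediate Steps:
$\sqrt{2686271 + \left(\left(-8004 - 114317\right) + 898511\right)} = \sqrt{2686271 + \left(-122321 + 898511\right)} = \sqrt{2686271 + 776190} = \sqrt{3462461}$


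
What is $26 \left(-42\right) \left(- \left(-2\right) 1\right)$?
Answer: $-2184$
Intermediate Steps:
$26 \left(-42\right) \left(- \left(-2\right) 1\right) = - 1092 \left(\left(-1\right) \left(-2\right)\right) = \left(-1092\right) 2 = -2184$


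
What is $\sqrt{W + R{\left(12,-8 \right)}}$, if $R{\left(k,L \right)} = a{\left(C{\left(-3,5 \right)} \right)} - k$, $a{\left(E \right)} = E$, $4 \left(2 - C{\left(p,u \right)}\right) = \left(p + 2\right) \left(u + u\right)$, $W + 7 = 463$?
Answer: $\frac{\sqrt{1794}}{2} \approx 21.178$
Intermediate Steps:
$W = 456$ ($W = -7 + 463 = 456$)
$C{\left(p,u \right)} = 2 - \frac{u \left(2 + p\right)}{2}$ ($C{\left(p,u \right)} = 2 - \frac{\left(p + 2\right) \left(u + u\right)}{4} = 2 - \frac{\left(2 + p\right) 2 u}{4} = 2 - \frac{2 u \left(2 + p\right)}{4} = 2 - \frac{u \left(2 + p\right)}{2}$)
$R{\left(k,L \right)} = \frac{9}{2} - k$ ($R{\left(k,L \right)} = \left(2 - 5 - \left(- \frac{3}{2}\right) 5\right) - k = \left(2 - 5 + \frac{15}{2}\right) - k = \frac{9}{2} - k$)
$\sqrt{W + R{\left(12,-8 \right)}} = \sqrt{456 + \left(\frac{9}{2} - 12\right)} = \sqrt{456 - \frac{15}{2}} = \sqrt{\frac{897}{2}} = \frac{\sqrt{1794}}{2}$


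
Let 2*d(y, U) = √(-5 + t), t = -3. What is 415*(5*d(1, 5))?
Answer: 2075*I*√2 ≈ 2934.5*I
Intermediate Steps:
d(y, U) = I*√2 (d(y, U) = √(-5 - 3)/2 = √(-8)/2 = (2*I*√2)/2 = I*√2)
415*(5*d(1, 5)) = 415*(5*(I*√2)) = 415*(5*I*√2) = 2075*I*√2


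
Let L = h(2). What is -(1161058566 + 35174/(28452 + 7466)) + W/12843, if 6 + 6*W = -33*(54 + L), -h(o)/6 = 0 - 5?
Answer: -267795182688980200/230647437 ≈ -1.1611e+9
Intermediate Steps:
h(o) = 30 (h(o) = -6*(0 - 5) = -6*(-5) = 30)
L = 30
W = -463 (W = -1 + (-33*(54 + 30))/6 = -1 + (-33*84)/6 = -1 + (⅙)*(-2772) = -1 - 462 = -463)
-(1161058566 + 35174/(28452 + 7466)) + W/12843 = -(1161058566 + 35174/(28452 + 7466)) - 463/12843 = -35174/(1/(33009 + 1/35918)) - 463*1/12843 = -35174/(1/(33009 + 1/35918)) - 463/12843 = -35174/(1/(1185617263/35918)) - 463/12843 = -35174/35918/1185617263 - 463/12843 = -35174*1185617263/35918 - 463/12843 = -20851450804381/17959 - 463/12843 = -267795182688980200/230647437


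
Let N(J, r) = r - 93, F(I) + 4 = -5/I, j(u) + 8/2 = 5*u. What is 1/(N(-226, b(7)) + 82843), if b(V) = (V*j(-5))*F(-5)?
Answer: 1/83359 ≈ 1.1996e-5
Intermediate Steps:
j(u) = -4 + 5*u
F(I) = -4 - 5/I
b(V) = 87*V (b(V) = (V*(-4 + 5*(-5)))*(-4 - 5/(-5)) = (V*(-4 - 25))*(-4 - 5*(-1/5)) = (V*(-29))*(-4 + 1) = -29*V*(-3) = 87*V)
N(J, r) = -93 + r
1/(N(-226, b(7)) + 82843) = 1/((-93 + 87*7) + 82843) = 1/((-93 + 609) + 82843) = 1/(516 + 82843) = 1/83359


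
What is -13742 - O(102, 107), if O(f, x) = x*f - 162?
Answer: -24494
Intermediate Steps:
O(f, x) = -162 + f*x (O(f, x) = f*x - 162 = -162 + f*x)
-13742 - O(102, 107) = -13742 - (-162 + 102*107) = -13742 - (-162 + 10914) = -13742 - 1*10752 = -13742 - 10752 = -24494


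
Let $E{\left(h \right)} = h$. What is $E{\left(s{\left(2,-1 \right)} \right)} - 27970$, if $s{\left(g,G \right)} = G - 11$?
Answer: $-27982$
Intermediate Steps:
$s{\left(g,G \right)} = -11 + G$
$E{\left(s{\left(2,-1 \right)} \right)} - 27970 = \left(-11 - 1\right) - 27970 = -12 - 27970 = -27982$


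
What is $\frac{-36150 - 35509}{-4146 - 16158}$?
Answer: $\frac{71659}{20304} \approx 3.5293$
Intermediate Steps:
$\frac{-36150 - 35509}{-4146 - 16158} = - \frac{71659}{-4146 - 16158} = - \frac{71659}{-20304} = \left(-71659\right) \left(- \frac{1}{20304}\right) = \frac{71659}{20304}$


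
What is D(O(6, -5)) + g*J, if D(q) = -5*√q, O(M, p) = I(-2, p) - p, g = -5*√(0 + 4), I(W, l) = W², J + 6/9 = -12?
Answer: 335/3 ≈ 111.67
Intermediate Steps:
J = -38/3 (J = -⅔ - 12 = -38/3 ≈ -12.667)
g = -10 (g = -5*√4 = -5*2 = -10)
O(M, p) = 4 - p (O(M, p) = (-2)² - p = 4 - p)
D(O(6, -5)) + g*J = -5*√(4 - 1*(-5)) - 10*(-38/3) = -5*√(4 + 5) + 380/3 = -5*√9 + 380/3 = -5*3 + 380/3 = -15 + 380/3 = 335/3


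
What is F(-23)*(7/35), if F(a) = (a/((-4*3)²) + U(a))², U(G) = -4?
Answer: 358801/103680 ≈ 3.4607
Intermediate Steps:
F(a) = (-4 + a/144)² (F(a) = (a/((-4*3)²) - 4)² = (a/((-12)²) - 4)² = (a/144 - 4)² = (-4 + a/144)²)
F(-23)*(7/35) = ((-576 - 23)²/20736)*(7/35) = ((1/20736)*(-599)²)*(7*(1/35)) = ((1/20736)*358801)*(⅕) = (358801/20736)*(⅕) = 358801/103680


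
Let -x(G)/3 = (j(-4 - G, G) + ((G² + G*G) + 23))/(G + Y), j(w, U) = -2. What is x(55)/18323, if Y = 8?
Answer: -6071/384783 ≈ -0.015778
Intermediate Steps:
x(G) = -3*(21 + 2*G²)/(8 + G) (x(G) = -3*(-2 + ((G² + G*G) + 23))/(G + 8) = -3*(-2 + ((G² + G²) + 23))/(8 + G) = -3*(-2 + (2*G² + 23))/(8 + G) = -3*(-2 + (23 + 2*G²))/(8 + G) = -3*(21 + 2*G²)/(8 + G))
x(55)/18323 = (3*(-21 - 2*55²)/(8 + 55))/18323 = (3*(-21 - 2*3025)/63)*(1/18323) = (3*(1/63)*(-21 - 6050))*(1/18323) = (3*(1/63)*(-6071))*(1/18323) = -6071/21*1/18323 = -6071/384783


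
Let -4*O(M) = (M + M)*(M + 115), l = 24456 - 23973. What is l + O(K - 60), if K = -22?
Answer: 1836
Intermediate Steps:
l = 483
O(M) = -M*(115 + M)/2 (O(M) = -(M + M)*(M + 115)/4 = -2*M*(115 + M)/4 = -M*(115 + M)/2)
l + O(K - 60) = 483 - (-22 - 60)*(115 + (-22 - 60))/2 = 483 - ½*(-82)*(115 - 82) = 483 - ½*(-82)*33 = 483 + 1353 = 1836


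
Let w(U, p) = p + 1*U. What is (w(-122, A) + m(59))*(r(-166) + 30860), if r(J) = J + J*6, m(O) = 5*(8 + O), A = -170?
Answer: 1277014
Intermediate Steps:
m(O) = 40 + 5*O
r(J) = 7*J (r(J) = J + 6*J = 7*J)
w(U, p) = U + p (w(U, p) = p + U = U + p)
(w(-122, A) + m(59))*(r(-166) + 30860) = ((-122 - 170) + (40 + 5*59))*(7*(-166) + 30860) = (-292 + (40 + 295))*(-1162 + 30860) = (-292 + 335)*29698 = 43*29698 = 1277014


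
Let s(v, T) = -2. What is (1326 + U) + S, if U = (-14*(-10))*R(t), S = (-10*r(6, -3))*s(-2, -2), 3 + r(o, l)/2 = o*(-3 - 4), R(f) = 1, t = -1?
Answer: -334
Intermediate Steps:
r(o, l) = -6 - 14*o (r(o, l) = -6 + 2*(o*(-3 - 4)) = -6 + 2*(o*(-7)) = -6 + 2*(-7*o) = -6 - 14*o)
S = -1800 (S = -10*(-6 - 14*6)*(-2) = -10*(-6 - 84)*(-2) = -10*(-90)*(-2) = 900*(-2) = -1800)
U = 140 (U = -14*(-10)*1 = 140*1 = 140)
(1326 + U) + S = (1326 + 140) - 1800 = 1466 - 1800 = -334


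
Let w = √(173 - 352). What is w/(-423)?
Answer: -I*√179/423 ≈ -0.031629*I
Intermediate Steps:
w = I*√179 (w = √(-179) = I*√179 ≈ 13.379*I)
w/(-423) = (I*√179)/(-423) = (I*√179)*(-1/423) = -I*√179/423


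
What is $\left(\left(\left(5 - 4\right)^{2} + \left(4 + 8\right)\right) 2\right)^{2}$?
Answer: $676$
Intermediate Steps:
$\left(\left(\left(5 - 4\right)^{2} + \left(4 + 8\right)\right) 2\right)^{2} = \left(\left(1^{2} + 12\right) 2\right)^{2} = \left(\left(1 + 12\right) 2\right)^{2} = \left(13 \cdot 2\right)^{2} = 26^{2} = 676$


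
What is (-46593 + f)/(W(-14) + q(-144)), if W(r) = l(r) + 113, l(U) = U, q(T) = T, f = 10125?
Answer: 4052/5 ≈ 810.40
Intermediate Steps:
W(r) = 113 + r (W(r) = r + 113 = 113 + r)
(-46593 + f)/(W(-14) + q(-144)) = (-46593 + 10125)/((113 - 14) - 144) = -36468/(99 - 144) = -36468/(-45) = -36468*(-1/45) = 4052/5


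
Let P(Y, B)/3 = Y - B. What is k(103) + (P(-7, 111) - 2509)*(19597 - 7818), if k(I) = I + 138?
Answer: -33723036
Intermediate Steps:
P(Y, B) = -3*B + 3*Y (P(Y, B) = 3*(Y - B) = -3*B + 3*Y)
k(I) = 138 + I
k(103) + (P(-7, 111) - 2509)*(19597 - 7818) = (138 + 103) + ((-3*111 + 3*(-7)) - 2509)*(19597 - 7818) = 241 + ((-333 - 21) - 2509)*11779 = 241 + (-354 - 2509)*11779 = 241 - 2863*11779 = 241 - 33723277 = -33723036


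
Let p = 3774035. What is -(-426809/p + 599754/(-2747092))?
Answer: 1717988088409/5183810678110 ≈ 0.33141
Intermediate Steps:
-(-426809/p + 599754/(-2747092)) = -(-426809/3774035 + 599754/(-2747092)) = -(-426809*1/3774035 + 599754*(-1/2747092)) = -(-426809/3774035 - 299877/1373546) = -1*(-1717988088409/5183810678110) = 1717988088409/5183810678110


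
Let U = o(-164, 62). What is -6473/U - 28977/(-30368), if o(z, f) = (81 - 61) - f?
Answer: 7607273/49056 ≈ 155.07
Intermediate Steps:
o(z, f) = 20 - f
U = -42 (U = 20 - 1*62 = 20 - 62 = -42)
-6473/U - 28977/(-30368) = -6473/(-42) - 28977/(-30368) = -6473*(-1/42) - 28977*(-1/30368) = 6473/42 + 2229/2336 = 7607273/49056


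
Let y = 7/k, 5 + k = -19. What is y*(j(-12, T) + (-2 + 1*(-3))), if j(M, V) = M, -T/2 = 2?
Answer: 119/24 ≈ 4.9583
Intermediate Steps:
T = -4 (T = -2*2 = -4)
k = -24 (k = -5 - 19 = -24)
y = -7/24 (y = 7/(-24) = 7*(-1/24) = -7/24 ≈ -0.29167)
y*(j(-12, T) + (-2 + 1*(-3))) = -7*(-12 + (-2 + 1*(-3)))/24 = -7*(-12 + (-2 - 3))/24 = -7*(-12 - 5)/24 = -7/24*(-17) = 119/24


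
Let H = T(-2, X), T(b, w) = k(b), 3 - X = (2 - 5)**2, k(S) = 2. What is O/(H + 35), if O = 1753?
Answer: 1753/37 ≈ 47.378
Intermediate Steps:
X = -6 (X = 3 - (2 - 5)**2 = 3 - 1*(-3)**2 = 3 - 1*9 = 3 - 9 = -6)
T(b, w) = 2
H = 2
O/(H + 35) = 1753/(2 + 35) = 1753/37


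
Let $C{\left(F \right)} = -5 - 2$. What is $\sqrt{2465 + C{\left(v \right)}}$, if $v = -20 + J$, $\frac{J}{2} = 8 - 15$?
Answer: $\sqrt{2458} \approx 49.578$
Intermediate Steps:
$J = -14$ ($J = 2 \left(8 - 15\right) = 2 \left(-7\right) = -14$)
$v = -34$ ($v = -20 - 14 = -34$)
$C{\left(F \right)} = -7$ ($C{\left(F \right)} = -5 - 2 = -7$)
$\sqrt{2465 + C{\left(v \right)}} = \sqrt{2465 - 7} = \sqrt{2458}$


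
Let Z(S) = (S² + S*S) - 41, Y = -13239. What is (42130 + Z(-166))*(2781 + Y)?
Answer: -1016528058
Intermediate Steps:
Z(S) = -41 + 2*S² (Z(S) = (S² + S²) - 41 = 2*S² - 41 = -41 + 2*S²)
(42130 + Z(-166))*(2781 + Y) = (42130 + (-41 + 2*(-166)²))*(2781 - 13239) = (42130 + (-41 + 2*27556))*(-10458) = (42130 + (-41 + 55112))*(-10458) = (42130 + 55071)*(-10458) = 97201*(-10458) = -1016528058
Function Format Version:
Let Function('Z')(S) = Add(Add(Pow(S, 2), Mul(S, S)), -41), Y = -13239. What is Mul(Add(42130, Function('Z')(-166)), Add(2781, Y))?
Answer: -1016528058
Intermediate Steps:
Function('Z')(S) = Add(-41, Mul(2, Pow(S, 2))) (Function('Z')(S) = Add(Add(Pow(S, 2), Pow(S, 2)), -41) = Add(Mul(2, Pow(S, 2)), -41) = Add(-41, Mul(2, Pow(S, 2))))
Mul(Add(42130, Function('Z')(-166)), Add(2781, Y)) = Mul(Add(42130, Add(-41, Mul(2, Pow(-166, 2)))), Add(2781, -13239)) = Mul(Add(42130, Add(-41, Mul(2, 27556))), -10458) = Mul(Add(42130, Add(-41, 55112)), -10458) = Mul(Add(42130, 55071), -10458) = Mul(97201, -10458) = -1016528058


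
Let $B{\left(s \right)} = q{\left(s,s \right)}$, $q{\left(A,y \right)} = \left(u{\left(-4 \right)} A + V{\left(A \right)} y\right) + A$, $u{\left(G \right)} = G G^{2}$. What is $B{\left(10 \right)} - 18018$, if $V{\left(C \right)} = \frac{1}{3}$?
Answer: $- \frac{55934}{3} \approx -18645.0$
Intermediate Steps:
$u{\left(G \right)} = G^{3}$
$V{\left(C \right)} = \frac{1}{3}$
$q{\left(A,y \right)} = - 63 A + \frac{y}{3}$ ($q{\left(A,y \right)} = \left(\left(-4\right)^{3} A + \frac{y}{3}\right) + A = \left(- 64 A + \frac{y}{3}\right) + A = - 63 A + \frac{y}{3}$)
$B{\left(s \right)} = - \frac{188 s}{3}$ ($B{\left(s \right)} = - 63 s + \frac{s}{3} = - \frac{188 s}{3}$)
$B{\left(10 \right)} - 18018 = \left(- \frac{188}{3}\right) 10 - 18018 = - \frac{1880}{3} - 18018 = - \frac{55934}{3}$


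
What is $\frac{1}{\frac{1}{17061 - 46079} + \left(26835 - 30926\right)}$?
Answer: $- \frac{29018}{118712639} \approx -0.00024444$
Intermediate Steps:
$\frac{1}{\frac{1}{17061 - 46079} + \left(26835 - 30926\right)} = \frac{1}{\frac{1}{-29018} - 4091} = \frac{1}{- \frac{1}{29018} - 4091} = \frac{1}{- \frac{118712639}{29018}} = - \frac{29018}{118712639}$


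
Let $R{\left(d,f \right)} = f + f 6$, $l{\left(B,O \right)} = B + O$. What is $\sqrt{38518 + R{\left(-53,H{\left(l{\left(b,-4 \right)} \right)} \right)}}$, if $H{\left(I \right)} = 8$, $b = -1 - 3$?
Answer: $3 \sqrt{4286} \approx 196.4$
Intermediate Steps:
$b = -4$
$R{\left(d,f \right)} = 7 f$ ($R{\left(d,f \right)} = f + 6 f = 7 f$)
$\sqrt{38518 + R{\left(-53,H{\left(l{\left(b,-4 \right)} \right)} \right)}} = \sqrt{38518 + 7 \cdot 8} = \sqrt{38518 + 56} = \sqrt{38574} = 3 \sqrt{4286}$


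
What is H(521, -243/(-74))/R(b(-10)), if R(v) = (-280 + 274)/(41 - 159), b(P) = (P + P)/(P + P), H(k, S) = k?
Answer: 30739/3 ≈ 10246.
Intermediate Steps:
b(P) = 1 (b(P) = (2*P)/((2*P)) = (2*P)*(1/(2*P)) = 1)
R(v) = 3/59 (R(v) = -6/(-118) = -6*(-1/118) = 3/59)
H(521, -243/(-74))/R(b(-10)) = 521/(3/59) = 521*(59/3) = 30739/3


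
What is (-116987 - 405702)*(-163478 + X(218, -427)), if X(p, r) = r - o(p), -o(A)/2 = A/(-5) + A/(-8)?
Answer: 857454055763/10 ≈ 8.5745e+10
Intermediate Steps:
o(A) = 13*A/20 (o(A) = -2*(A/(-5) + A/(-8)) = -2*(A*(-⅕) + A*(-⅛)) = -2*(-A/5 - A/8) = -(-13)*A/20 = 13*A/20)
X(p, r) = r - 13*p/20
(-116987 - 405702)*(-163478 + X(218, -427)) = (-116987 - 405702)*(-163478 + (-427 - 13/20*218)) = -522689*(-163478 + (-427 - 1417/10)) = -522689*(-163478 - 5687/10) = -522689*(-1640467/10) = 857454055763/10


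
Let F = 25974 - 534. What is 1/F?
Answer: 1/25440 ≈ 3.9308e-5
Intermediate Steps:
F = 25440
1/F = 1/25440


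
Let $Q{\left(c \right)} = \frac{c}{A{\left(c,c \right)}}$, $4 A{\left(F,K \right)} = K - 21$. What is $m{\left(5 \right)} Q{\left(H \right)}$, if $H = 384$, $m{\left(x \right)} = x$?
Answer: $\frac{2560}{121} \approx 21.157$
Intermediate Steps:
$A{\left(F,K \right)} = - \frac{21}{4} + \frac{K}{4}$ ($A{\left(F,K \right)} = \frac{K - 21}{4} = \frac{-21 + K}{4} = - \frac{21}{4} + \frac{K}{4}$)
$Q{\left(c \right)} = \frac{c}{- \frac{21}{4} + \frac{c}{4}}$
$m{\left(5 \right)} Q{\left(H \right)} = 5 \cdot 4 \cdot 384 \frac{1}{-21 + 384} = 5 \cdot 4 \cdot 384 \cdot \frac{1}{363} = 5 \cdot \frac{512}{121} = \frac{2560}{121}$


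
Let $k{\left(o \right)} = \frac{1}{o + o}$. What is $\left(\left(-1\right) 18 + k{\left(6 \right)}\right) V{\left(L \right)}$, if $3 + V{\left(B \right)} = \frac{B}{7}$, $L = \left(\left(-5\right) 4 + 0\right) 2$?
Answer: $\frac{13115}{84} \approx 156.13$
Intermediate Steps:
$L = -40$ ($L = \left(-20 + 0\right) 2 = \left(-20\right) 2 = -40$)
$k{\left(o \right)} = \frac{1}{2 o}$
$V{\left(B \right)} = -3 + \frac{B}{7}$
$\left(\left(-1\right) 18 + k{\left(6 \right)}\right) V{\left(L \right)} = \left(\left(-1\right) 18 + \frac{1}{2 \cdot 6}\right) \left(-3 + \frac{1}{7} \left(-40\right)\right) = \left(-18 + \frac{1}{2} \cdot \frac{1}{6}\right) \left(-3 - \frac{40}{7}\right) = \left(-18 + \frac{1}{12}\right) \left(- \frac{61}{7}\right) = \left(- \frac{215}{12}\right) \left(- \frac{61}{7}\right) = \frac{13115}{84}$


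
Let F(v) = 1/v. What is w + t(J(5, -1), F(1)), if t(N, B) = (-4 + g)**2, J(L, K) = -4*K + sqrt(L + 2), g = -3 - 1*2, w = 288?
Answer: 369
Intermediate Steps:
g = -5 (g = -3 - 2 = -5)
J(L, K) = sqrt(2 + L) - 4*K (J(L, K) = -4*K + sqrt(2 + L) = sqrt(2 + L) - 4*K)
t(N, B) = 81 (t(N, B) = (-4 - 5)**2 = (-9)**2 = 81)
w + t(J(5, -1), F(1)) = 288 + 81 = 369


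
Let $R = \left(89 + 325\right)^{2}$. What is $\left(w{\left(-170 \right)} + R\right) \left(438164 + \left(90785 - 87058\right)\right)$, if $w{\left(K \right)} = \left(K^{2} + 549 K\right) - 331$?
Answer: $47121046785$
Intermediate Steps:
$w{\left(K \right)} = -331 + K^{2} + 549 K$
$R = 171396$ ($R = 414^{2} = 171396$)
$\left(w{\left(-170 \right)} + R\right) \left(438164 + \left(90785 - 87058\right)\right) = \left(\left(-331 + \left(-170\right)^{2} + 549 \left(-170\right)\right) + 171396\right) \left(438164 + \left(90785 - 87058\right)\right) = \left(\left(-331 + 28900 - 93330\right) + 171396\right) \left(438164 + \left(90785 - 87058\right)\right) = \left(-64761 + 171396\right) \left(438164 + 3727\right) = 106635 \cdot 441891 = 47121046785$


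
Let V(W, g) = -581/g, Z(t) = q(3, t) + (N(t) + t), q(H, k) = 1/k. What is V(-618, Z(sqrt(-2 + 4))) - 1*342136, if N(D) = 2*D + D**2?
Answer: -14025252/41 - 4067*sqrt(2)/41 ≈ -3.4222e+5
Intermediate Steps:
N(D) = D**2 + 2*D
Z(t) = t + 1/t + t*(2 + t) (Z(t) = 1/t + (t*(2 + t) + t) = 1/t + (t + t*(2 + t)) = t + 1/t + t*(2 + t))
V(-618, Z(sqrt(-2 + 4))) - 1*342136 = -581*sqrt(-2 + 4)/(1 + (sqrt(-2 + 4))**2*(3 + sqrt(-2 + 4))) - 1*342136 = -581*sqrt(2)/(1 + (sqrt(2))**2*(3 + sqrt(2))) - 342136 = -581*sqrt(2)/(1 + 2*(3 + sqrt(2))) - 342136 = -581*sqrt(2)/(1 + (6 + 2*sqrt(2))) - 342136 = -581*sqrt(2)/(7 + 2*sqrt(2)) - 342136 = -342136 - 581*sqrt(2)/(7 + 2*sqrt(2))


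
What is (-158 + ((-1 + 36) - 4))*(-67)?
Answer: 8509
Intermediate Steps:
(-158 + ((-1 + 36) - 4))*(-67) = (-158 + (35 - 4))*(-67) = (-158 + 31)*(-67) = -127*(-67) = 8509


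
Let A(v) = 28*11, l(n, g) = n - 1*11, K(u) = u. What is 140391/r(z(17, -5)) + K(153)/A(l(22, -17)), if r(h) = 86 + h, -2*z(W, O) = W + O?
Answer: 10813167/6160 ≈ 1755.4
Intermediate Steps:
l(n, g) = -11 + n (l(n, g) = n - 11 = -11 + n)
z(W, O) = -O/2 - W/2 (z(W, O) = -(W + O)/2 = -(O + W)/2 = -O/2 - W/2)
A(v) = 308
140391/r(z(17, -5)) + K(153)/A(l(22, -17)) = 140391/(86 + (-1/2*(-5) - 1/2*17)) + 153/308 = 140391/(86 + (5/2 - 17/2)) + 153*(1/308) = 140391/(86 - 6) + 153/308 = 140391/80 + 153/308 = 10813167/6160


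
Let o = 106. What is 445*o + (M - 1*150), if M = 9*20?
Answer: 47200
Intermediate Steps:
M = 180
445*o + (M - 1*150) = 445*106 + (180 - 1*150) = 47170 + (180 - 150) = 47170 + 30 = 47200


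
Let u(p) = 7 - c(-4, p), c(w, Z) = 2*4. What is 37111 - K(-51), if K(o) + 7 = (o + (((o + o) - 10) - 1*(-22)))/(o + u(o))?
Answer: 1929995/52 ≈ 37115.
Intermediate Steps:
c(w, Z) = 8
u(p) = -1 (u(p) = 7 - 1*8 = 7 - 8 = -1)
K(o) = -7 + (12 + 3*o)/(-1 + o) (K(o) = -7 + (o + (((o + o) - 10) - 1*(-22)))/(o - 1) = -7 + (o + ((2*o - 10) + 22))/(-1 + o) = -7 + (o + ((-10 + 2*o) + 22))/(-1 + o) = -7 + (o + (12 + 2*o))/(-1 + o) = -7 + (12 + 3*o)/(-1 + o))
37111 - K(-51) = 37111 - (19 - 4*(-51))/(-1 - 51) = 37111 - (19 + 204)/(-52) = 37111 - (-1)*223/52 = 37111 - 1*(-223/52) = 37111 + 223/52 = 1929995/52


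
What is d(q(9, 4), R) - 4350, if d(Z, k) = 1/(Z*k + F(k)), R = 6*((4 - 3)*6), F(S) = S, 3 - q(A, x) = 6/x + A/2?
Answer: -313201/72 ≈ -4350.0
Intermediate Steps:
q(A, x) = 3 - 6/x - A/2 (q(A, x) = 3 - (6/x + A/2) = 3 - (A/2 + 6/x) = 3 + (-6/x - A/2) = 3 - 6/x - A/2)
R = 36 (R = 6*(1*6) = 6*6 = 36)
d(Z, k) = 1/(k + Z*k) (d(Z, k) = 1/(Z*k + k) = 1/(k + Z*k))
d(q(9, 4), R) - 4350 = 1/(36*(1 + (3 - 6/4 - 1/2*9))) - 4350 = 1/(36*(1 + (3 - 6*1/4 - 9/2))) - 4350 = 1/(36*(1 + (3 - 3/2 - 9/2))) - 4350 = 1/(36*(1 - 3)) - 4350 = (1/36)/(-2) - 4350 = (1/36)*(-1/2) - 4350 = -1/72 - 4350 = -313201/72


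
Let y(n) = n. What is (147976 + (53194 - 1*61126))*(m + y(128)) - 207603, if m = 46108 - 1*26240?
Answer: 2800112221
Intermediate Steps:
m = 19868 (m = 46108 - 26240 = 19868)
(147976 + (53194 - 1*61126))*(m + y(128)) - 207603 = (147976 + (53194 - 1*61126))*(19868 + 128) - 207603 = (147976 + (53194 - 61126))*19996 - 207603 = (147976 - 7932)*19996 - 207603 = 140044*19996 - 207603 = 2800319824 - 207603 = 2800112221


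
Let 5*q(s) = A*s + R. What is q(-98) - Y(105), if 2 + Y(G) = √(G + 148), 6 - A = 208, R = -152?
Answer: 19654/5 - √253 ≈ 3914.9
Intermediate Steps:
A = -202 (A = 6 - 1*208 = 6 - 208 = -202)
Y(G) = -2 + √(148 + G) (Y(G) = -2 + √(G + 148) = -2 + √(148 + G))
q(s) = -152/5 - 202*s/5 (q(s) = (-202*s - 152)/5 = (-152 - 202*s)/5 = -152/5 - 202*s/5)
q(-98) - Y(105) = (-152/5 - 202/5*(-98)) - (-2 + √(148 + 105)) = (-152/5 + 19796/5) - (-2 + √253) = 19644/5 + (2 - √253) = 19654/5 - √253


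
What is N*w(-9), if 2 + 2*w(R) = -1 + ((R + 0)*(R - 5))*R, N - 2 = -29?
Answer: 30699/2 ≈ 15350.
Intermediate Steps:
N = -27 (N = 2 - 29 = -27)
w(R) = -3/2 + R**2*(-5 + R)/2 (w(R) = -1 + (-1 + ((R + 0)*(R - 5))*R)/2 = -1 + (-1 + (R*(-5 + R))*R)/2 = -1 + (-1 + R**2*(-5 + R))/2 = -1 + (-1/2 + R**2*(-5 + R)/2) = -3/2 + R**2*(-5 + R)/2)
N*w(-9) = -27*(-3/2 + (1/2)*(-9)**3 - 5/2*(-9)**2) = -27*(-3/2 + (1/2)*(-729) - 5/2*81) = -27*(-3/2 - 729/2 - 405/2) = -27*(-1137/2) = 30699/2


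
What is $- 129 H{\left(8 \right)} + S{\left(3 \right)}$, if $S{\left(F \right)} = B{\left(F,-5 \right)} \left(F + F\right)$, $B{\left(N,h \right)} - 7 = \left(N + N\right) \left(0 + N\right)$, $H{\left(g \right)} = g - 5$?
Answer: $-237$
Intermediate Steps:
$H{\left(g \right)} = -5 + g$
$B{\left(N,h \right)} = 7 + 2 N^{2}$ ($B{\left(N,h \right)} = 7 + \left(N + N\right) \left(0 + N\right) = 7 + 2 N N = 7 + 2 N^{2}$)
$S{\left(F \right)} = 2 F \left(7 + 2 F^{2}\right)$ ($S{\left(F \right)} = \left(7 + 2 F^{2}\right) \left(F + F\right) = \left(7 + 2 F^{2}\right) 2 F = 2 F \left(7 + 2 F^{2}\right)$)
$- 129 H{\left(8 \right)} + S{\left(3 \right)} = - 129 \left(-5 + 8\right) + \left(4 \cdot 3^{3} + 14 \cdot 3\right) = \left(-129\right) 3 + \left(4 \cdot 27 + 42\right) = -387 + \left(108 + 42\right) = -387 + 150 = -237$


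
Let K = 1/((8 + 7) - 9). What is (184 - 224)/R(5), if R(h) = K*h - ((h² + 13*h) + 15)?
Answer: 48/125 ≈ 0.38400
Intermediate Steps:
K = ⅙ (K = 1/(15 - 9) = 1/6 = ⅙ ≈ 0.16667)
R(h) = -15 - h² - 77*h/6 (R(h) = h/6 - ((h² + 13*h) + 15) = h/6 - (15 + h² + 13*h) = h/6 + (-15 - h² - 13*h) = -15 - h² - 77*h/6)
(184 - 224)/R(5) = (184 - 224)/(-15 - 1*5² - 77/6*5) = -40/(-15 - 1*25 - 385/6) = -40/(-15 - 25 - 385/6) = -40/(-625/6) = -40*(-6/625) = 48/125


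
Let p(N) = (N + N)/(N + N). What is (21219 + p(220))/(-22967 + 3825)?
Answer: -10610/9571 ≈ -1.1086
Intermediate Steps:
p(N) = 1 (p(N) = (2*N)/((2*N)) = (2*N)*(1/(2*N)) = 1)
(21219 + p(220))/(-22967 + 3825) = (21219 + 1)/(-22967 + 3825) = 21220/(-19142) = 21220*(-1/19142) = -10610/9571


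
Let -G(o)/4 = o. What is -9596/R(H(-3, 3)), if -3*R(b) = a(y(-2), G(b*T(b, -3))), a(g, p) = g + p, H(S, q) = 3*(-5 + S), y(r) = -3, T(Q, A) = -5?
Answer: -9596/161 ≈ -59.602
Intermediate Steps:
G(o) = -4*o
H(S, q) = -15 + 3*S
R(b) = 1 - 20*b/3 (R(b) = -(-3 - 4*b*(-5))/3 = -(-3 - (-20)*b)/3 = -(-3 + 20*b)/3 = 1 - 20*b/3)
-9596/R(H(-3, 3)) = -9596/(1 - 20*(-15 + 3*(-3))/3) = -9596/(1 - 20*(-15 - 9)/3) = -9596/(1 - 20/3*(-24)) = -9596/(1 + 160) = -9596/161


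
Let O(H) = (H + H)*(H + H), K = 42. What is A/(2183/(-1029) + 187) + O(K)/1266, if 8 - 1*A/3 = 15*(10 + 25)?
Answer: -113029329/40140640 ≈ -2.8158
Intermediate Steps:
A = -1551 (A = 24 - 45*(10 + 25) = 24 - 45*35 = 24 - 3*525 = 24 - 1575 = -1551)
O(H) = 4*H² (O(H) = (2*H)*(2*H) = 4*H²)
A/(2183/(-1029) + 187) + O(K)/1266 = -1551/(2183/(-1029) + 187) + (4*42²)/1266 = -1551/(2183*(-1/1029) + 187) + (4*1764)*(1/1266) = -1551/(-2183/1029 + 187) + 7056*(1/1266) = -1551/190240/1029 + 1176/211 = -1551*1029/190240 + 1176/211 = -1595979/190240 + 1176/211 = -113029329/40140640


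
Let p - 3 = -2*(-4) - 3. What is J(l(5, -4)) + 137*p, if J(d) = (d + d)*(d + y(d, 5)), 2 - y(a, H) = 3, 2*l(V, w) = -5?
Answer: 2227/2 ≈ 1113.5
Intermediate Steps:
l(V, w) = -5/2 (l(V, w) = (½)*(-5) = -5/2)
p = 8 (p = 3 + (-2*(-4) - 3) = 3 + (8 - 3) = 3 + 5 = 8)
y(a, H) = -1 (y(a, H) = 2 - 1*3 = 2 - 3 = -1)
J(d) = 2*d*(-1 + d) (J(d) = (d + d)*(d - 1) = (2*d)*(-1 + d) = 2*d*(-1 + d))
J(l(5, -4)) + 137*p = 2*(-5/2)*(-1 - 5/2) + 137*8 = 2*(-5/2)*(-7/2) + 1096 = 35/2 + 1096 = 2227/2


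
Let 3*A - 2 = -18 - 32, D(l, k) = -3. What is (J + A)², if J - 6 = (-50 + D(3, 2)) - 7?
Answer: 4900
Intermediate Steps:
A = -16 (A = ⅔ + (-18 - 32)/3 = ⅔ + (⅓)*(-50) = ⅔ - 50/3 = -16)
J = -54 (J = 6 + ((-50 - 3) - 7) = 6 + (-53 - 7) = 6 - 60 = -54)
(J + A)² = (-54 - 16)² = (-70)² = 4900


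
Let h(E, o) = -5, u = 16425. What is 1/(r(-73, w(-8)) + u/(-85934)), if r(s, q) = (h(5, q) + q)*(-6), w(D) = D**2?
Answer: -85934/30437061 ≈ -0.0028233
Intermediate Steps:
r(s, q) = 30 - 6*q (r(s, q) = (-5 + q)*(-6) = 30 - 6*q)
1/(r(-73, w(-8)) + u/(-85934)) = 1/((30 - 6*(-8)**2) + 16425/(-85934)) = 1/((30 - 6*64) + 16425*(-1/85934)) = 1/((30 - 384) - 16425/85934) = 1/(-354 - 16425/85934) = 1/(-30437061/85934) = -85934/30437061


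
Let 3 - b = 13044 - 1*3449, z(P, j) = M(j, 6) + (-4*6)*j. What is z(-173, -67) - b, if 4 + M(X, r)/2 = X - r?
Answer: 11046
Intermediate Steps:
M(X, r) = -8 - 2*r + 2*X (M(X, r) = -8 + 2*(X - r) = -8 + (-2*r + 2*X) = -8 - 2*r + 2*X)
z(P, j) = -20 - 22*j (z(P, j) = (-8 - 2*6 + 2*j) + (-4*6)*j = (-8 - 12 + 2*j) - 24*j = (-20 + 2*j) - 24*j = -20 - 22*j)
b = -9592 (b = 3 - (13044 - 1*3449) = 3 - (13044 - 3449) = 3 - 1*9595 = 3 - 9595 = -9592)
z(-173, -67) - b = (-20 - 22*(-67)) - 1*(-9592) = (-20 + 1474) + 9592 = 1454 + 9592 = 11046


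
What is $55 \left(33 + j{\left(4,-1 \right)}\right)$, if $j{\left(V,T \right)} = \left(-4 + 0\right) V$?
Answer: $935$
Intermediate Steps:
$j{\left(V,T \right)} = - 4 V$
$55 \left(33 + j{\left(4,-1 \right)}\right) = 55 \left(33 - 16\right) = 55 \cdot 17 = 935$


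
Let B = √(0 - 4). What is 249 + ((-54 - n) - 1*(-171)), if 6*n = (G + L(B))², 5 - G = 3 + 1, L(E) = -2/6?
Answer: 9880/27 ≈ 365.93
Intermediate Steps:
B = 2*I (B = √(-4) = 2*I ≈ 2.0*I)
L(E) = -⅓ (L(E) = -2*⅙ = -⅓)
G = 1 (G = 5 - (3 + 1) = 5 - 1*4 = 5 - 4 = 1)
n = 2/27 (n = (1 - ⅓)²/6 = (⅔)²/6 = (⅙)*(4/9) = 2/27 ≈ 0.074074)
249 + ((-54 - n) - 1*(-171)) = 249 + ((-54 - 1*2/27) - 1*(-171)) = 249 + ((-54 - 2/27) + 171) = 249 + (-1460/27 + 171) = 249 + 3157/27 = 9880/27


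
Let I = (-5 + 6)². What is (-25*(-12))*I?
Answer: 300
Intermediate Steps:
I = 1 (I = 1² = 1)
(-25*(-12))*I = -25*(-12)*1 = 300*1 = 300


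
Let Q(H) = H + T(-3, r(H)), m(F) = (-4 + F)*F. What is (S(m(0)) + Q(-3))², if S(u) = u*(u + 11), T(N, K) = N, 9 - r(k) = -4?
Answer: 36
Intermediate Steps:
m(F) = F*(-4 + F)
r(k) = 13 (r(k) = 9 - 1*(-4) = 9 + 4 = 13)
S(u) = u*(11 + u)
Q(H) = -3 + H (Q(H) = H - 3 = -3 + H)
(S(m(0)) + Q(-3))² = ((0*(-4 + 0))*(11 + 0*(-4 + 0)) + (-3 - 3))² = ((0*(-4))*(11 + 0*(-4)) - 6)² = (0*(11 + 0) - 6)² = (0*11 - 6)² = (0 - 6)² = (-6)² = 36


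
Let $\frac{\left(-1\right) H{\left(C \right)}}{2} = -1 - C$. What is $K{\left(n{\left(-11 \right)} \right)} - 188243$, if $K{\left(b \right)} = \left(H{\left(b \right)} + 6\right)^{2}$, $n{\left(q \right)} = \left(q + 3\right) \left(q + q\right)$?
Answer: $-58643$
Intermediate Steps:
$n{\left(q \right)} = 2 q \left(3 + q\right)$ ($n{\left(q \right)} = \left(3 + q\right) 2 q = 2 q \left(3 + q\right)$)
$H{\left(C \right)} = 2 + 2 C$ ($H{\left(C \right)} = - 2 \left(-1 - C\right) = 2 + 2 C$)
$K{\left(b \right)} = \left(8 + 2 b\right)^{2}$ ($K{\left(b \right)} = \left(\left(2 + 2 b\right) + 6\right)^{2} = \left(8 + 2 b\right)^{2}$)
$K{\left(n{\left(-11 \right)} \right)} - 188243 = 4 \left(4 + 2 \left(-11\right) \left(3 - 11\right)\right)^{2} - 188243 = 4 \left(4 + 2 \left(-11\right) \left(-8\right)\right)^{2} - 188243 = 4 \left(4 + 176\right)^{2} - 188243 = 4 \cdot 180^{2} - 188243 = 4 \cdot 32400 - 188243 = 129600 - 188243 = -58643$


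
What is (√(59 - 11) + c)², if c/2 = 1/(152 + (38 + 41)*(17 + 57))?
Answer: 431712049/8994001 + 8*√3/2999 ≈ 48.005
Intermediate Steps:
c = 1/2999 (c = 2/(152 + (38 + 41)*(17 + 57)) = 2/(152 + 79*74) = 2/(152 + 5846) = 2/5998 = 2*(1/5998) = 1/2999 ≈ 0.00033344)
(√(59 - 11) + c)² = (√(59 - 11) + 1/2999)² = (√48 + 1/2999)² = (4*√3 + 1/2999)² = (1/2999 + 4*√3)²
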